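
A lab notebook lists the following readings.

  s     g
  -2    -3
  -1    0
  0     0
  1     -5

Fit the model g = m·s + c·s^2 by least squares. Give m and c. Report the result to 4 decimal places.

m = -2.6818, c = -2.1364

Setting ∂/∂m … = 0 gives: 6·m + (-8)·c = 1;  (-8)·m + 18·c = -17.
(Σs·s = 6, Σs·s^2 = -8, Σs^2·s^2 = 18, Σs·g = 1, Σs^2·g = -17.)
Determinant 6·18 − (-8)² = 44.
m = (1·18 − (-8)·(-17))/44 = -59/22; c = (6·(-17) − (-8)·1)/44 = -47/22.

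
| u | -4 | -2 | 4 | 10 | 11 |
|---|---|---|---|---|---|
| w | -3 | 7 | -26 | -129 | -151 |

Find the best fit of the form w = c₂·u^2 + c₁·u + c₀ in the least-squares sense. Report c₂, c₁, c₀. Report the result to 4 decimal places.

The normal equations are: 25169·c₂ + 2323·c₁ + 257·c₀ = -31607;  2323·c₂ + 257·c₁ + 19·c₀ = -3057;  257·c₂ + 19·c₁ + 5·c₀ = -302.
(Σu^2·u^2 = 25169, Σu^2·u = 2323, Σu^2 = 257, Σu·u = 257, Σu = 19, Σ1 = 5, Σu^2·w = -31607, Σu·w = -3057, Σw = -302.)
Row-reducing yields c₂ = -845/836, c₁ = -1861/627, c₀ = 7103/2508.

c₂ = -1.0108, c₁ = -2.9681, c₀ = 2.8321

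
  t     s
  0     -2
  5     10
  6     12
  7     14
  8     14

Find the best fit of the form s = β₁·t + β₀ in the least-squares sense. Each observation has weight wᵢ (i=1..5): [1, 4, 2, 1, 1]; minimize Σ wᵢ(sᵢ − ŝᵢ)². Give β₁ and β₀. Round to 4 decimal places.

With design matrix X, XᵀWX = [[285, 47]; [47, 9]] and XᵀWs = [554, 90]ᵀ.
Δ = 285·9 − 47² = 356.
β₁ = (554·9 − 47·90)/356 = 189/89; β₀ = (285·90 − 47·554)/356 = -97/89.

β₁ = 2.1236, β₀ = -1.0899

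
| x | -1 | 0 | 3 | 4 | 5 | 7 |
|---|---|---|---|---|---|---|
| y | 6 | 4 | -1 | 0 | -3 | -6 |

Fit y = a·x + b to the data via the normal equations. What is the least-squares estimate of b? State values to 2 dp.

Sums needed: Σx·x = 100, Σx = 18, Σ1 = 6.
Right-hand side: Σx·y = -66, Σy = 0.
Normal equations: [[100, 18]; [18, 6]]·[a, b]ᵀ = [-66, 0]ᵀ.
Δ = 100·6 − 18² = 276.
a = ((-66)·6 − 18·0)/276 = -33/23; b = (100·0 − 18·(-66))/276 = 99/23.

b = 4.30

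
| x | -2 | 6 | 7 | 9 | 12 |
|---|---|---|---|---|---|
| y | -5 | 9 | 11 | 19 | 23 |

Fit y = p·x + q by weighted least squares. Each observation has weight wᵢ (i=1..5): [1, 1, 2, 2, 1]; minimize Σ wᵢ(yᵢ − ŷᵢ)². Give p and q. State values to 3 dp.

Sums needed: Σwᵢ·x·x = 444, Σwᵢ·x = 48, Σwᵢ·1 = 7.
Right-hand side: Σwᵢ·x·y = 836, Σwᵢ·y = 87.
So MᵀWM·[p, q]ᵀ = MᵀWy: [[444, 48]; [48, 7]]·[p, q]ᵀ = [836, 87]ᵀ.
Determinant 444·7 − 48² = 804.
p = (836·7 − 48·87)/804 = 419/201; q = (444·87 − 48·836)/804 = -125/67.

p = 2.085, q = -1.866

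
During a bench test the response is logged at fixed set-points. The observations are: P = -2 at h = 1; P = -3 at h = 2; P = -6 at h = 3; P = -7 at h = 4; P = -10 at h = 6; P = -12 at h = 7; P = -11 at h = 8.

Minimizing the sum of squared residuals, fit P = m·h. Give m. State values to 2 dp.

m = -1.60

Entries of MᵀM: Σh·h = 179.
And Σh·P = -286.
MᵀM·[m]ᵀ = MᵀP becomes [[179]]·[m]ᵀ = [-286]ᵀ.
m = (-286)/179 = -1.59777.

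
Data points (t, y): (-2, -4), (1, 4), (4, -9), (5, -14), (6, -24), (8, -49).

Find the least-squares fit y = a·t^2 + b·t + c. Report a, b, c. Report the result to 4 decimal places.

Normal-equation sums: Σt^2·t^2 = 6290, Σt^2·t = 910, Σt^2 = 146, Σt·t = 146, Σt = 22, Σ1 = 6.
Moment sums: Σt^2·y = -4506, Σt·y = -630, Σy = -96.
Inverting the 3×3 Gram matrix, [a, b, c]ᵀ = [-2351/2404, 3253/2404, 1704/601]ᵀ.

a = -0.9780, b = 1.3532, c = 2.8353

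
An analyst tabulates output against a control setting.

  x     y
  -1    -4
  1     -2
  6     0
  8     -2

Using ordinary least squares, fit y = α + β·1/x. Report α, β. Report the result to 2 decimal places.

α = -2.08, β = 1.15

Compute the Gram sums: Σ1 = 4, Σ1/x = 7/24, Σ1/x·1/x = 1177/576.
Right-hand side: Σy = -8, Σ1/x·y = 7/4.
So MᵀM·[α, β]ᵀ = Mᵀy: [[4, 7/24]; [7/24, 1177/576]]·[α, β]ᵀ = [-8, 7/4]ᵀ.
Determinant 4·(1177/576) − (7/24)² = 1553/192.
α = ((-8)·(1177/576) − (7/24)·(7/4))/(1553/192) = -9710/4659; β = (4·(7/4) − (7/24)·(-8))/(1553/192) = 1792/1553.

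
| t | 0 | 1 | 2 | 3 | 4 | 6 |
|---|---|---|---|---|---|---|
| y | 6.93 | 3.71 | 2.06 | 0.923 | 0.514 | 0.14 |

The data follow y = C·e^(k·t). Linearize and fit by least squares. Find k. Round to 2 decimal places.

Linearized form: ln y = k·t + ln C. From the 6 transformed points,
XᵀX = [[66.0000, 16.0000]; [16.0000, 6]], rhs = [-11.9427, 1.2578]ᵀ  (here Σt = 16.0000, Σ(t)² = 66.0000, Σln y = 1.2578, Σt·ln y = -11.9427).
Slope k = (n·Σt·ln y − Σt·Σln y)/(n·Σ(t)² − (Σt)²) = (6·-11.9427 − 16.0000·1.2578)/140.0000 = -0.65558; ln C = (Σln y − k·Σt)/n = 1.95786.

k = -0.66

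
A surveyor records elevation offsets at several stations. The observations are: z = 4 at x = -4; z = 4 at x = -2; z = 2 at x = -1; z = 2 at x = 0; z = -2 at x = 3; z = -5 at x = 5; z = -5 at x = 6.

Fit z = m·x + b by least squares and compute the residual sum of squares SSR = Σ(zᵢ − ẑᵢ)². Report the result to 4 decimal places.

SSR = 3.8929

The normal system MᵀM·[m, b]ᵀ = Mᵀz is [[91, 7]; [7, 7]]·[m, b]ᵀ = [-87, 0]ᵀ.
Determinant 91·7 − 7² = 588.
m = ((-87)·7 − 7·0)/588 = -29/28; b = (91·0 − 7·(-87))/588 = 29/28.
Residuals: -33/28, 25/28, -1/14, 27/28, 1/14, -6/7, 5/28; SSR = 109/28.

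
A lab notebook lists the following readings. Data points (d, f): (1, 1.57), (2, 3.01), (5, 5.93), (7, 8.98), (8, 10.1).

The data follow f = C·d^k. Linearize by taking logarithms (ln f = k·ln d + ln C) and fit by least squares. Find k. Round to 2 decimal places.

k = 0.88

Let Y = ln f. Fitting Y = k·ln d + ln C by least squares:
Over the data: Σln d = 6.3279, Σ(ln d)² = 11.1814, Σln f = 7.8406, Σln d·ln f = 12.7087.
Normal system: [[11.1814, 6.3279]; [6.3279, 5]]·[k, ln C]ᵀ = [12.7087, 7.8406]ᵀ.
Slope k = (n·Σln d·ln f − Σln d·Σln f)/(n·Σ(ln d)² − (Σln d)²) = (5·12.7087 − 6.3279·7.8406)/15.8642 = 0.87801; ln C = (Σln f − k·Σln d)/n = 0.45692.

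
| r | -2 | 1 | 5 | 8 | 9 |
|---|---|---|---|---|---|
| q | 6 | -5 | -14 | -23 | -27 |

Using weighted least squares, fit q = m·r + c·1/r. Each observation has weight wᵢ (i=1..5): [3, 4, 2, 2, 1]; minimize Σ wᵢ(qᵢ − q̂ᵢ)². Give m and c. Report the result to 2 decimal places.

m = -2.85, c = -1.87

XᵀWX·[m, c]ᵀ = XᵀWq reads: 275·m + 12·c = -807;  12·m + (315809/64800)·c = -867/20.
Δ = 275·(315809/64800) − 12² = 3100651/2592.
m = ((-807)·(315809/64800) − 12·(-867/20))/(3100651/2592) = -221148903/77516275; c = (275·(-867/20) − 12·(-807))/(3100651/2592) = -5798952/3100651.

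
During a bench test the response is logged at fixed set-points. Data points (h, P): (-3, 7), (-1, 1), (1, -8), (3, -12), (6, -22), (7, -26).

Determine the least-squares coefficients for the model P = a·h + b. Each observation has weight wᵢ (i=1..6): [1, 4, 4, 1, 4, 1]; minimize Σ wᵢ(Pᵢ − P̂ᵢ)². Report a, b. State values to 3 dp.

Compute the Gram sums: Σwᵢ·h·h = 219, Σwᵢ·h = 31, Σwᵢ·1 = 15.
And Σwᵢ·h·P = -803, Σwᵢ·P = -147.
Δ = 219·15 − 31² = 2324.
a = ((-803)·15 − 31·(-147))/2324 = -1872/581; b = (219·(-147) − 31·(-803))/2324 = -1825/581.

a = -3.222, b = -3.141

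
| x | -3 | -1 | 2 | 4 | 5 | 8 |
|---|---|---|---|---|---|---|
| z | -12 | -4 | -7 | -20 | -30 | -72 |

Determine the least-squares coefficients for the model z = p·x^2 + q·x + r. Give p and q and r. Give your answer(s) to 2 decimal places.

From the data, Σx^2·x^2 = 5075, Σx^2·x = 681, Σx^2 = 119, Σx·x = 119, Σx = 15, Σ1 = 6.
For Aᵀz: Σx^2·z = -5818, Σx·z = -780, Σz = -145.
So AᵀA·[p, q, r]ᵀ = Aᵀz: [[5075, 681, 119]; [681, 119, 15]; [119, 15, 6]]·[p, q, r]ᵀ = [-5818, -780, -145]ᵀ.
Row-reducing yields p = -119513/111280, q = -591/8560, r = -149859/55640.

p = -1.07, q = -0.07, r = -2.69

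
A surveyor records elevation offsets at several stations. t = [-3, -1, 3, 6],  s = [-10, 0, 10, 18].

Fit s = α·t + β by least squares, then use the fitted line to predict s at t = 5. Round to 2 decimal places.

ŝ = 15.69

Forming AᵀA = [[55, 5]; [5, 4]] and Aᵀs = [168, 18]ᵀ gives AᵀA·[α, β]ᵀ = Aᵀs.
Eliminating β: 4·(row 1) − 5·(row 2) gives 195·α = 4·168 − 5·18 = 582, so α = 194/65.
Then β = (18 − 5·(194/65))/4 = 10/13.
At t = 5: ŝ = (194/65)·(5) + (10/13)·(1) = 204/13.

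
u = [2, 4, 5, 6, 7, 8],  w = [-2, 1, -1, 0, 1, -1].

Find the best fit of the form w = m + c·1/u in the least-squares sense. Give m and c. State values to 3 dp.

MᵀM·[m, c]ᵀ = Mᵀw reads: 6·m + (1163/840)·c = -2;  (1163/840)·m + (293749/705600)·c = -261/280.
Eliminating c: (293749/705600)·(row 1) − (1163/840)·(row 2) gives (16397/28224)·m = (293749/705600)·(-2) − (1163/840)·(-261/280) = 323131/705600, so m = 323131/409925.
Then c = ((-261/280) − (1163/840)·(323131/409925))/(293749/705600) = -398496/81985.

m = 0.788, c = -4.861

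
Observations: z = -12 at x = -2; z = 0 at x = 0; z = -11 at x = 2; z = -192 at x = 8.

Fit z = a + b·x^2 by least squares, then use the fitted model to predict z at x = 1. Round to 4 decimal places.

Setting ∂/∂a … = 0 gives: 4·a + 72·b = -215;  72·a + 4128·b = -12380.
det = 4·4128 − 72² = 11328.
a = ((-215)·4128 − 72·(-12380))/11328 = 20/59; b = (4·(-12380) − 72·(-215))/11328 = -4255/1416.
At x = 1: ẑ = (20/59)·(1) + (-4255/1416)·(1) = -3775/1416.

ẑ = -2.6660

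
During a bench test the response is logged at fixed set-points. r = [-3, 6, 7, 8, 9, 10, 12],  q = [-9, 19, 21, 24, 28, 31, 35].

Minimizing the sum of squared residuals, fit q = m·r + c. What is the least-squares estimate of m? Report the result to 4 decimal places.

Setting ∂/∂m … = 0 gives: 483·m + 49·c = 1462;  49·m + 7·c = 149.
Determinant 483·7 − 49² = 980.
m = (1462·7 − 49·149)/980 = 419/140; c = (483·149 − 49·1462)/980 = 47/140.

m = 2.9929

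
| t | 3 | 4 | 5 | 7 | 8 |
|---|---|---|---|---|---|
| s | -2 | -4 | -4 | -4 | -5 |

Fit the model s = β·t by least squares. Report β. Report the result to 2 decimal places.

β = -0.67

From the data, Σt·t = 163.
Right-hand side: Σt·s = -110.
MᵀM·[β]ᵀ = Mᵀs becomes [[163]]·[β]ᵀ = [-110]ᵀ.
Hence β = -110 / 163 ≈ -0.674847.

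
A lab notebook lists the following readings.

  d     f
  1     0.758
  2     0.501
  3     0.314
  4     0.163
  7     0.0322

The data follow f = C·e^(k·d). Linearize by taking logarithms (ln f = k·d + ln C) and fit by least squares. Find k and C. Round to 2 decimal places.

k = -0.54, C = 1.41

Let Y = ln f. Fitting Y = k·d + ln C by least squares:
Σd = 17.0000, Σ(d)² = 79.0000, Σln f = -7.3764, Σd·ln f = -36.4410.
Equations: 79.0000·k + 17.0000·ln C = -36.4410;  17.0000·k + 5·ln C = -7.3764.
Solving (det = 106.0000): k = -0.53591, ln C = 0.34682, so C = exp(0.34682) = 1.41457.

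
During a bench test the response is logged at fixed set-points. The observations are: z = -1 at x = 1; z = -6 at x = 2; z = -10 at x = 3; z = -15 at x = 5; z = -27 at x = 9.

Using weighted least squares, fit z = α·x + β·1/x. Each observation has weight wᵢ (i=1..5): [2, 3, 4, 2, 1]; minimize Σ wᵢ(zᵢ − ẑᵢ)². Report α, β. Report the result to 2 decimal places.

α = -3.13, β = 1.28

From the data, Σwᵢ·x·x = 181, Σwᵢ·x·1/x = 12, Σwᵢ·1/x·1/x = 26623/8100.
For AᵀWz: Σwᵢ·x·z = -551, Σwᵢ·1/x·z = -100/3.
So AᵀWA·[α, β]ᵀ = AᵀWz: [[181, 12]; [12, 26623/8100]]·[α, β]ᵀ = [-551, -100/3]ᵀ.
Δ = 181·(26623/8100) − 12² = 3652363/8100.
α = ((-551)·(26623/8100) − 12·(-100/3))/(3652363/8100) = -11429273/3652363; β = (181·(-100/3) − 12·(-551))/(3652363/8100) = 4687200/3652363.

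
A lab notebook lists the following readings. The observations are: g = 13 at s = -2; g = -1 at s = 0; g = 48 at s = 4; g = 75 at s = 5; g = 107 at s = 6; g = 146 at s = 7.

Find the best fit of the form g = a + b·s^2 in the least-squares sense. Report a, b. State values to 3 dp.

Entries of XᵀX: Σ1 = 6, Σs^2 = 130, Σs^2·s^2 = 4594.
And Σg = 388, Σs^2·g = 13701.
So XᵀX·[a, b]ᵀ = Xᵀg: [[6, 130]; [130, 4594]]·[a, b]ᵀ = [388, 13701]ᵀ.
det = 6·4594 − 130² = 10664.
a = (388·4594 − 130·13701)/10664 = 671/5332; b = (6·13701 − 130·388)/10664 = 15883/5332.

a = 0.126, b = 2.979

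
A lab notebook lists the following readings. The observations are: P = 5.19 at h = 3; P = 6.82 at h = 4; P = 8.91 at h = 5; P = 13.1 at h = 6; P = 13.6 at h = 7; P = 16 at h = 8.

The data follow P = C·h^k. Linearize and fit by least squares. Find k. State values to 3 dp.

With ln Pᵢ as the transformed response and ln hᵢ as the regressor:
Σln h = 9.9115, Σ(ln h)² = 17.0401, Σln P = 13.7090, Σln h·ln P = 23.4446.
Equations: 17.0401·k + 9.9115·ln C = 23.4446;  9.9115·k + 6·ln C = 13.7090.
Δ = 17.0401·6 − (9.9115)² = 4.0036; k = (23.4446·6 − 9.9115·13.7090)/4.0036 = 1.19673, ln C = (17.0401·13.7090 − 9.9115·23.4446)/4.0036 = 0.30794.

k = 1.197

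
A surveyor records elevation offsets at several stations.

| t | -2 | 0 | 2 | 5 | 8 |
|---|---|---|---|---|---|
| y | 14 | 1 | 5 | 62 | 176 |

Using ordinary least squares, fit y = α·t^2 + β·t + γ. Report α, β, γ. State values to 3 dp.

α = 3.063, β = -2.367, γ = -1.676

Compute the Gram sums: Σt^2·t^2 = 4753, Σt^2·t = 637, Σt^2 = 97, Σt·t = 97, Σt = 13, Σ1 = 5.
For Mᵀy: Σt^2·y = 12890, Σt·y = 1700, Σy = 258.
Solving the 3×3 system (Gaussian elimination) gives α = 21309/6956, β = -445/188, γ = -62/37.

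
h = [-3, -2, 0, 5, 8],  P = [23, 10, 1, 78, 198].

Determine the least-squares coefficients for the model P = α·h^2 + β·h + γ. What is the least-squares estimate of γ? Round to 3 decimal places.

γ = 0.012

XᵀX·[α, β, γ]ᵀ = XᵀP reads: 4818·α + 602·β + 102·γ = 14869;  602·α + 102·β + 8·γ = 1885;  102·α + 8·β + 5·γ = 310.
Inverting the 3×3 Gram matrix, [α, β, γ]ᵀ = [190901/64516, 65531/64516, 3/254]ᵀ.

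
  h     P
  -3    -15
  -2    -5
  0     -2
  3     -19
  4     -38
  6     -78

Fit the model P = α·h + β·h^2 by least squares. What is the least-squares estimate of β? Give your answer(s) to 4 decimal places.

β = -1.9936

From the data, Σh·h = 74, Σh·h^2 = 272, Σh^2·h^2 = 1730.
Moment sums: Σh·P = -622, Σh^2·P = -3742.
AᵀA·[α, β]ᵀ = AᵀP becomes [[74, 272]; [272, 1730]]·[α, β]ᵀ = [-622, -3742]ᵀ.
Determinant 74·1730 − 272² = 54036.
α = ((-622)·1730 − 272·(-3742))/54036 = -4853/4503; β = (74·(-3742) − 272·(-622))/54036 = -8977/4503.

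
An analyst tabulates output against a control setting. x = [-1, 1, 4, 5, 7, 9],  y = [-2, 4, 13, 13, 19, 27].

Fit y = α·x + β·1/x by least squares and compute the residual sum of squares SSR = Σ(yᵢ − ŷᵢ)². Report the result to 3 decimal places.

Normal-equation sums: Σx·x = 173, Σx·1/x = 6, Σ1/x·1/x = 3389929/1587600.
Right-hand side: Σx·y = 499, Σ1/x·y = 2459/140.
AᵀA·[α, β]ᵀ = Aᵀy becomes [[173, 6]; [6, 3389929/1587600]]·[α, β]ᵀ = [499, 2459/140]ᵀ.
Eliminating β: (3389929/1587600)·(row 1) − 6·(row 2) gives (529304117/1587600)·α = (3389929/1587600)·499 − 6·(2459/140) = 1524264211/1587600, so α = 1524264211/529304117.
Then β = ((2459/140) − 6·(1524264211/529304117))/(3389929/1587600) = 70840980/529304117.
Residuals: 536496957/529304117, 522111277/529304117, 766186432/529304117, -754535730/529304117, -623191394/529304117, 564962040/529304117; SSR = 4580248914/529304117.

SSR = 8.653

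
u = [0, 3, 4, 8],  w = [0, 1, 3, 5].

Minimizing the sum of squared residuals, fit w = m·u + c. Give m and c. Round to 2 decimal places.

The normal equations are: 89·m + 15·c = 55;  15·m + 4·c = 9.
det = 89·4 − 15² = 131.
m = (55·4 − 15·9)/131 = 85/131; c = (89·9 − 15·55)/131 = -24/131.

m = 0.65, c = -0.18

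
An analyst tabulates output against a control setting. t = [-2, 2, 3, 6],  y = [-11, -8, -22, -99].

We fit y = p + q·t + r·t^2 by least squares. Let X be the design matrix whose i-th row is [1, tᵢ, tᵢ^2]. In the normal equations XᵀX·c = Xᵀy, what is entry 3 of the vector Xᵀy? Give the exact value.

-3838

Entry 3 ↔ basis t^2, so (Xᵀy)_{3} = Σᵢ (t^2)·yᵢ = (4)·(-11) + (4)·(-8) + (9)·(-22) + (36)·(-99) = -3838.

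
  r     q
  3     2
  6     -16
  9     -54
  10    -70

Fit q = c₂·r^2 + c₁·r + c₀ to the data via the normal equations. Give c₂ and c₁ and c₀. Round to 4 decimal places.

Sums needed: Σr^2·r^2 = 17938, Σr^2·r = 1972, Σr^2 = 226, Σr·r = 226, Σr = 28, Σ1 = 4.
Right-hand side: Σr^2·q = -11932, Σr·q = -1276, Σq = -138.
So XᵀX·[c₂, c₁, c₀]ᵀ = Xᵀq: [[17938, 1972, 226]; [1972, 226, 28]; [226, 28, 4]]·[c₂, c₁, c₀]ᵀ = [-11932, -1276, -138]ᵀ.
Inverting the 3×3 Gram matrix, [c₂, c₁, c₀]ᵀ = [-35/33, 38/11, 41/33]ᵀ.

c₂ = -1.0606, c₁ = 3.4545, c₀ = 1.2424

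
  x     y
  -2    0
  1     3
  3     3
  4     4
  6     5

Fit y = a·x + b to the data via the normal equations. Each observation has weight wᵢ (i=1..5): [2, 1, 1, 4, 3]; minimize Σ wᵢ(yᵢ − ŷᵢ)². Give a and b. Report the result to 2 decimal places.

Compute the Gram sums: Σwᵢ·x·x = 190, Σwᵢ·x = 34, Σwᵢ·1 = 11.
And Σwᵢ·x·y = 166, Σwᵢ·y = 37.
MᵀWM·[a, b]ᵀ = MᵀWy becomes [[190, 34]; [34, 11]]·[a, b]ᵀ = [166, 37]ᵀ.
Eliminating b: 11·(row 1) − 34·(row 2) gives 934·a = 11·166 − 34·37 = 568, so a = 284/467.
Then b = (37 − 34·(284/467))/11 = 693/467.

a = 0.61, b = 1.48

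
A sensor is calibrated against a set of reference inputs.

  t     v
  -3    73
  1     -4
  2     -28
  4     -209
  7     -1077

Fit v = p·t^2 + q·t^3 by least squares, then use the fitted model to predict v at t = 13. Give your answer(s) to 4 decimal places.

MᵀM·[p, q]ᵀ = Mᵀv reads: 2755·p + 17621·q = -55576;  17621·p + 122539·q = -384986.
Eliminating q: 122539·(row 1) − 17621·(row 2) gives 27095304·p = 122539·(-55576) − 17621·(-384986) = -26389158, so p = -4398193/4515884.
Then q = ((-384986) − 17621·(-4398193/4515884))/122539 = -13555289/4515884.
At t = 13: v̂ = (-4398193/4515884)·(169) + (-13555289/4515884)·(2197) = -15262132275/2257942.

v̂ = -6759.3110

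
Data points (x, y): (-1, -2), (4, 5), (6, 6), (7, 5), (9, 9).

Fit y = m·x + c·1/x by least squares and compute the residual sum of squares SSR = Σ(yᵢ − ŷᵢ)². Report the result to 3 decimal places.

From the data, Σx·x = 183, Σx·1/x = 5, Σ1/x·1/x = 71317/63504.
And Σx·y = 174, Σ1/x·y = 167/28.
Eliminating c: (71317/63504)·(row 1) − 5·(row 2) gives (3821137/21168)·m = (71317/63504)·174 − 5·(167/28) = 1752563/10584, so m = 3505126/3821137.
Then c = ((167/28) − 5·(3505126/3821137))/(71317/63504) = 4687956/3821137.
Residuals: 550808/3821137, 3913192/3821137, 1114740/3821137, -6099905/3821137, 2323215/3821137; SSR = 15562194/3821137.

SSR = 4.073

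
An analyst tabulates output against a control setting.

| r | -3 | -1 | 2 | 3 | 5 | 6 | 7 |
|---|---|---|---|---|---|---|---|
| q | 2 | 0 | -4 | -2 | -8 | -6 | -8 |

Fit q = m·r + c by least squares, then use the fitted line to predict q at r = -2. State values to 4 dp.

With design matrix M, MᵀM = [[133, 19]; [19, 7]] and Mᵀq = [-152, -26]ᵀ.
det = 133·7 − 19² = 570.
m = ((-152)·7 − 19·(-26))/570 = -1; c = (133·(-26) − 19·(-152))/570 = -1.
At r = -2: q̂ = (-1)·(-2) + (-1)·(1) = 1.

q̂ = 1.0000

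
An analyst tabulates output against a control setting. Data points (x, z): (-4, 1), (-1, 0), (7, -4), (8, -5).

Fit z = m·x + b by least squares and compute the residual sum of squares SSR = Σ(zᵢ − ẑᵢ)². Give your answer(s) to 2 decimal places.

MᵀM·[m, b]ᵀ = Mᵀz reads: 130·m + 10·b = -72;  10·m + 4·b = -8.
det = 130·4 − 10² = 420.
m = ((-72)·4 − 10·(-8))/420 = -52/105; b = (130·(-8) − 10·(-72))/420 = -16/21.
Residuals: -23/105, 4/15, 8/35, -29/105; SSR = 26/105.

SSR = 0.25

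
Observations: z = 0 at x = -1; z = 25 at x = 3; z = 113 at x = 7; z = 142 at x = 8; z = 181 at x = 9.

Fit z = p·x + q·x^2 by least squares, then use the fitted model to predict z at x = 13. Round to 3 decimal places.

ẑ = 362.250

From the data, Σx·x = 204, Σx·x^2 = 1610, Σx^2·x^2 = 13140.
Right-hand side: Σx·z = 3631, Σx^2·z = 29511.
det = 204·13140 − 1610² = 88460.
p = (3631·13140 − 1610·29511)/88460 = 19863/8846; q = (204·29511 − 1610·3631)/88460 = 87167/44230.
At x = 13: ẑ = (19863/8846)·(13) + (87167/44230)·(169) = 8011159/22115.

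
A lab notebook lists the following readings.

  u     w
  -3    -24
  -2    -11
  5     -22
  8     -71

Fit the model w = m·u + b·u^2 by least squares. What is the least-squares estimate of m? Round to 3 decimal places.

AᵀA·[m, b]ᵀ = Aᵀw reads: 102·m + 602·b = -584;  602·m + 4818·b = -5354.
(Σu·u = 102, Σu·u^2 = 602, Σu^2·u^2 = 4818, Σu·w = -584, Σu^2·w = -5354.)
det = 102·4818 − 602² = 129032.
m = ((-584)·4818 − 602·(-5354))/129032 = 102349/32258; b = (102·(-5354) − 602·(-584))/129032 = -48635/32258.

m = 3.173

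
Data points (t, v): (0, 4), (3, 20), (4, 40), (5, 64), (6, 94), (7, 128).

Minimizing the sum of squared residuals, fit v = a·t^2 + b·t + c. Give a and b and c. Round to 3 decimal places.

a = 2.981, b = -2.975, c = 3.664

Compute the Gram sums: Σt^2·t^2 = 4659, Σt^2·t = 775, Σt^2 = 135, Σt·t = 135, Σt = 25, Σ1 = 6.
Right-hand side: Σt^2·v = 12076, Σt·v = 2000, Σv = 350.
Normal equations: [[4659, 775, 135]; [775, 135, 25]; [135, 25, 6]]·[a, b, c]ᵀ = [12076, 2000, 350]ᵀ.
Inverting the 3×3 Gram matrix, [a, b, c]ᵀ = [1082/363, -360/121, 1330/363]ᵀ.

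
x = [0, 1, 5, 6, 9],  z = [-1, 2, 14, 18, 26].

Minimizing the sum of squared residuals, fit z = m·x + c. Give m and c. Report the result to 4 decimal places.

Forming MᵀM = [[143, 21]; [21, 5]] and Mᵀz = [414, 59]ᵀ gives MᵀM·[m, c]ᵀ = Mᵀz.
det = 143·5 − 21² = 274.
m = (414·5 − 21·59)/274 = 831/274; c = (143·59 − 21·414)/274 = -257/274.

m = 3.0328, c = -0.9380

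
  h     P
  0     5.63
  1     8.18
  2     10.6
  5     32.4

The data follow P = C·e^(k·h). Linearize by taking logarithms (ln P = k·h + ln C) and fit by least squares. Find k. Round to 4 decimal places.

Taking logs, ln P = k·h + ln C, so regress ln P on h.
Σh = 8.0000, Σ(h)² = 30.0000, Σln P = 9.6688, Σh·ln P = 24.2142.
Equations: 30.0000·k + 8.0000·ln C = 24.2142;  8.0000·k + 4·ln C = 9.6688.
Δ = 30.0000·4 − (8.0000)² = 56.0000; k = (24.2142·4 − 8.0000·9.6688)/56.0000 = 0.34833, ln C = (30.0000·9.6688 − 8.0000·24.2142)/56.0000 = 1.72055.

k = 0.3483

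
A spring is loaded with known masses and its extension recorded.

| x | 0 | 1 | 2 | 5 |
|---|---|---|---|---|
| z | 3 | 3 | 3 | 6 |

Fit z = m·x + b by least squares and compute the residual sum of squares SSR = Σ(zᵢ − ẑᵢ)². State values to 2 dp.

SSR = 0.96

Compute the Gram sums: Σx·x = 30, Σx = 8, Σ1 = 4.
Moment sums: Σx·z = 39, Σz = 15.
Δ = 30·4 − 8² = 56.
m = (39·4 − 8·15)/56 = 9/14; b = (30·15 − 8·39)/56 = 69/28.
Residuals: 15/28, -3/28, -3/4, 9/28; SSR = 27/28.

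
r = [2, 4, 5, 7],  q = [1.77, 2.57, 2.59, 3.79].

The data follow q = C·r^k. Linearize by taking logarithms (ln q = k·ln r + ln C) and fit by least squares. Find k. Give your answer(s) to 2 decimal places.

k = 0.57

Let Y = ln q. Fitting Y = k·ln r + ln C by least squares:
AᵀA = [[8.7791, 5.6348]; [5.6348, 4]], rhs = [5.8286, 3.7989]ᵀ  (here Σln r = 5.6348, Σ(ln r)² = 8.7791, Σln q = 3.7989, Σln r·ln q = 5.8286).
Solving (det = 3.3656): k = 0.56701, ln C = 0.15098.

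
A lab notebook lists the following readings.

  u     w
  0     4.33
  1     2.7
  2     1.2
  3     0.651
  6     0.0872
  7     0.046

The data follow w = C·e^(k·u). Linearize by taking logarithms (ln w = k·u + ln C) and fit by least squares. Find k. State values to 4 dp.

Linearized form: ln w = k·u + ln C. From the 6 transformed points,
Σu = 19.0000, Σ(u)² = 99.0000, Σln w = -3.3068, Σu·ln w = -36.1209.
Equations: 99.0000·k + 19.0000·ln C = -36.1209;  19.0000·k + 6·ln C = -3.3068.
Solving (det = 233.0000): k = -0.66050, ln C = 1.54046.

k = -0.6605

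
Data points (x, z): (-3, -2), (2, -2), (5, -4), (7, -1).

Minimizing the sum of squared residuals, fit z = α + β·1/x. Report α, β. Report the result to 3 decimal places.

From the data, Σ1 = 4, Σ1/x = 107/210, Σ1/x·1/x = 18589/44100.
Moment sums: Σz = -9, Σ1/x·z = -134/105.
MᵀM·[α, β]ᵀ = Mᵀz becomes [[4, 107/210]; [107/210, 18589/44100]]·[α, β]ᵀ = [-9, -134/105]ᵀ.
Δ = 4·(18589/44100) − (107/210)² = 20969/14700.
α = ((-9)·(18589/44100) − (107/210)·(-134/105))/(20969/14700) = -138625/62907; β = (4·(-134/105) − (107/210)·(-9))/(20969/14700) = -7630/20969.

α = -2.204, β = -0.364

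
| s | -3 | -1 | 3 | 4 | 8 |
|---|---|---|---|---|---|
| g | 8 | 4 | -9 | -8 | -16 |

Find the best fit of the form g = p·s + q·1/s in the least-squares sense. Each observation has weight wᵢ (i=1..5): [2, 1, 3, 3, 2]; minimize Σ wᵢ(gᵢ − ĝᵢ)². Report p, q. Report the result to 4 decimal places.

From the data, Σwᵢ·s·s = 222, Σwᵢ·s·1/s = 11, Σwᵢ·1/s·1/s = 511/288.
For XᵀWg: Σwᵢ·s·g = -485, Σwᵢ·1/s·g = -85/3.
Normal equations: [[222, 11]; [11, 511/288]]·[p, q]ᵀ = [-485, -85/3]ᵀ.
Determinant 222·(511/288) − 11² = 13099/48.
p = ((-485)·(511/288) − 11·(-85/3))/(13099/48) = -158075/78594; q = (222·(-85/3) − 11·(-485))/(13099/48) = -45840/13099.

p = -2.0113, q = -3.4995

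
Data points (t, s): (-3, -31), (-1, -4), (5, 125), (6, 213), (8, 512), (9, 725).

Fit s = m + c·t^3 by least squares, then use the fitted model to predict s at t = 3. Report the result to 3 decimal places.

MᵀM·[m, c]ᵀ = Mᵀs reads: 6·m + 1554·c = 1540;  1554·m + 856596·c = 853143.
(Σ1 = 6, Σt^3 = 1554, Σt^3·t^3 = 856596, Σs = 1540, Σt^3·s = 853143.)
Eliminating c: 856596·(row 1) − 1554·(row 2) gives 2724660·m = 856596·1540 − 1554·853143 = -6626382, so m = -1104397/454110.
Then c = (853143 − 1554·(-1104397/454110))/856596 = 454283/454110.
At t = 3: ŝ = (-1104397/454110)·(1) + (454283/454110)·(27) = 5580622/227055.

ŝ = 24.578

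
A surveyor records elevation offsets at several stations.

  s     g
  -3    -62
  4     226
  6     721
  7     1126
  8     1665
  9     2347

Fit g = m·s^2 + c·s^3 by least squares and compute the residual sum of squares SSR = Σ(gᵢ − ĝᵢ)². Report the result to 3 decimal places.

SSR = 5.563

Sums needed: Σs^2·s^2 = 14691, Σs^2·s^3 = 117181, Σs^3·s^3 = 962715.
For Mᵀg: Σs^2·g = 380855, Σs^3·g = 3121535.
MᵀM·[m, c]ᵀ = Mᵀg becomes [[14691, 117181]; [117181, 962715]]·[m, c]ᵀ = [380855, 3121535]ᵀ.
Eliminating c: 962715·(row 1) − 117181·(row 2) gives 411859304·m = 962715·380855 − 117181·3121535 = 870228490, so m = 435114245/205929652.
Then c = (3121535 − 117181·(435114245/205929652))/962715 = 614750465/205929652.
Residuals: -42702037/102964826, 58560918/51482413, 6266458/51482413, -75804837/51482413, 68330205/51482413, -40224793/102964826; SSR = 572794221/102964826.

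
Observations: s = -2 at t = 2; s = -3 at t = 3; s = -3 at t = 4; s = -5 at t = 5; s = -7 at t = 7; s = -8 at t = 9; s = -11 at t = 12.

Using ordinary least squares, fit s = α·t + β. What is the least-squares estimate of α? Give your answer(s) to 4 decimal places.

Normal-equation sums: Σt·t = 328, Σt = 42, Σ1 = 7.
Moment sums: Σt·s = -303, Σs = -39.
So XᵀX·[α, β]ᵀ = Xᵀs: [[328, 42]; [42, 7]]·[α, β]ᵀ = [-303, -39]ᵀ.
Δ = 328·7 − 42² = 532.
α = ((-303)·7 − 42·(-39))/532 = -69/76; β = (328·(-39) − 42·(-303))/532 = -33/266.

α = -0.9079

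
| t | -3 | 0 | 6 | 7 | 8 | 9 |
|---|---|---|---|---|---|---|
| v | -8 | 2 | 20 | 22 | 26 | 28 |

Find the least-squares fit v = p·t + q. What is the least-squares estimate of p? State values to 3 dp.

p = 3.004

The normal equations are: 239·p + 27·q = 758;  27·p + 6·q = 90.
det = 239·6 − 27² = 705.
p = (758·6 − 27·90)/705 = 706/235; q = (239·90 − 27·758)/705 = 348/235.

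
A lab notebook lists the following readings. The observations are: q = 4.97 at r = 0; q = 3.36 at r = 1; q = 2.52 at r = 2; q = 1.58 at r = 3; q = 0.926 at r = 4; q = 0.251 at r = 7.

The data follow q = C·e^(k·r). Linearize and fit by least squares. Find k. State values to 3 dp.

k = -0.432

Linearized form: ln q = k·r + ln C. From the 6 transformed points,
Σr = 17.0000, Σ(r)² = 79.0000, Σln q = 2.7379, Σr·ln q = -5.5509.
Equations: 79.0000·k + 17.0000·ln C = -5.5509;  17.0000·k + 6·ln C = 2.7379.
Solving (det = 185.0000): k = -0.43162, ln C = 1.67922.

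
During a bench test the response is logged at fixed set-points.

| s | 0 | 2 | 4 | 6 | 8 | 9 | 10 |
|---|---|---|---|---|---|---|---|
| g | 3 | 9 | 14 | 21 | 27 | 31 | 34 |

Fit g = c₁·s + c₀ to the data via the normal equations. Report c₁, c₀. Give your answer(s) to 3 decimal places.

c₁ = 3.113, c₀ = 2.515

With design matrix X, XᵀX = [[301, 39]; [39, 7]] and Xᵀg = [1035, 139]ᵀ.
det = 301·7 − 39² = 586.
c₁ = (1035·7 − 39·139)/586 = 912/293; c₀ = (301·139 − 39·1035)/586 = 737/293.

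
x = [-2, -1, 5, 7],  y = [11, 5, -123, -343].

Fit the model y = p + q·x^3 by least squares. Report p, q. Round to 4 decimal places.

AᵀA·[p, q]ᵀ = Aᵀy reads: 4·p + 459·q = -450;  459·p + 133339·q = -133117.
(Σ1 = 4, Σx^3 = 459, Σx^3·x^3 = 133339, Σy = -450, Σx^3·y = -133117.)
Determinant 4·133339 − 459² = 322675.
p = ((-450)·133339 − 459·(-133117))/322675 = 1098153/322675; q = (4·(-133117) − 459·(-450))/322675 = -325918/322675.

p = 3.4033, q = -1.0101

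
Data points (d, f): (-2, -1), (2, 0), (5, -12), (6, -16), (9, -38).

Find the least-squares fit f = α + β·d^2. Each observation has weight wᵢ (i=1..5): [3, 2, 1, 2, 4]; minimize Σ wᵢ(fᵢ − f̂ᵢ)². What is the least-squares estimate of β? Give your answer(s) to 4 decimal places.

β = -0.4847

Sums needed: Σwᵢ·1 = 12, Σwᵢ·d^2 = 441, Σwᵢ·d^2·d^2 = 29541.
For MᵀWf: Σwᵢ·f = -199, Σwᵢ·d^2·f = -13776.
det = 12·29541 − 441² = 160011.
α = ((-199)·29541 − 441·(-13776))/160011 = 65519/53337; β = (12·(-13776) − 441·(-199))/160011 = -8617/17779.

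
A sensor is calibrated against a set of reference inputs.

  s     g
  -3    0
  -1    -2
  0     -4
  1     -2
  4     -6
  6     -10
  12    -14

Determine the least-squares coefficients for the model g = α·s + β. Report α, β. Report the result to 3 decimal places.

α = -0.958, β = -2.829

Entries of MᵀM: Σs·s = 207, Σs = 19, Σ1 = 7.
And Σs·g = -252, Σg = -38.
So MᵀM·[α, β]ᵀ = Mᵀg: [[207, 19]; [19, 7]]·[α, β]ᵀ = [-252, -38]ᵀ.
Eliminating β: 7·(row 1) − 19·(row 2) gives 1088·α = 7·(-252) − 19·(-38) = -1042, so α = -521/544.
Then β = ((-38) − 19·(-521/544))/7 = -1539/544.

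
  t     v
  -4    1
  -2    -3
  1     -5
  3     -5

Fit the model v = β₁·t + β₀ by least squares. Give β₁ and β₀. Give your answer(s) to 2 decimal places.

β₁ = -0.83, β₀ = -3.41

Compute the Gram sums: Σt·t = 30, Σt = -2, Σ1 = 4.
Moment sums: Σt·v = -18, Σv = -12.
Normal equations: [[30, -2]; [-2, 4]]·[β₁, β₀]ᵀ = [-18, -12]ᵀ.
Eliminating β₀: 4·(row 1) − (-2)·(row 2) gives 116·β₁ = 4·(-18) − (-2)·(-12) = -96, so β₁ = -24/29.
Then β₀ = ((-12) − (-2)·(-24/29))/4 = -99/29.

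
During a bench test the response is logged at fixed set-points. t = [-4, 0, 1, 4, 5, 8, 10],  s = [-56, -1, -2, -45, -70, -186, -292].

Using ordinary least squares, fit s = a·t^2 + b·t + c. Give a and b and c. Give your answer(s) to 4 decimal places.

a = -3.0578, b = 1.4362, c = -1.0919

From the data, Σt^2·t^2 = 15234, Σt^2·t = 1638, Σt^2 = 222, Σt·t = 222, Σt = 24, Σ1 = 7.
Moment sums: Σt^2·s = -44472, Σt·s = -4716, Σs = -652.
Inverting the 3×3 Gram matrix, [a, b, c]ᵀ = [-111737/36542, 4771/3322, -19951/18271]ᵀ.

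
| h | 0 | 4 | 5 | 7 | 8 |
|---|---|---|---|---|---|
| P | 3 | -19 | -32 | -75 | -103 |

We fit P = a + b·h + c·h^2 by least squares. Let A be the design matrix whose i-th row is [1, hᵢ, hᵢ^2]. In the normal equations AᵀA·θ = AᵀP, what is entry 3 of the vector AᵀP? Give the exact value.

Entry 3 ↔ basis h^2, so (AᵀP)_{3} = Σᵢ (h^2)·Pᵢ = (0)·(3) + (16)·(-19) + (25)·(-32) + (49)·(-75) + (64)·(-103) = -11371.

-11371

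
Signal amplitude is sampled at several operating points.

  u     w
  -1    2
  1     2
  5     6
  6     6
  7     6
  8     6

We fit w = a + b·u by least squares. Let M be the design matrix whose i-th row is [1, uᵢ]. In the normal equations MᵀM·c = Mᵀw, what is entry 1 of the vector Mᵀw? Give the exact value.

28

Entry 1 ↔ basis 1, so (Mᵀw)_{1} = Σᵢ wᵢ = (1)·(2) + (1)·(2) + (1)·(6) + (1)·(6) + (1)·(6) + (1)·(6) = 28.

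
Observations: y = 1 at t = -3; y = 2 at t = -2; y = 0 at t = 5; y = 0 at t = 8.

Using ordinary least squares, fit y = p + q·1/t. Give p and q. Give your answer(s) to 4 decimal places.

Compute the Gram sums: Σ1 = 4, Σ1/t = -61/120, Σ1/t·1/t = 6001/14400.
Right-hand side: Σy = 3, Σ1/t·y = -4/3.
det = 4·(6001/14400) − (-61/120)² = 6761/4800.
p = (3·(6001/14400) − (-61/120)·(-4/3))/(6761/4800) = 8243/20283; q = (4·(-4/3) − (-61/120)·3)/(6761/4800) = -18280/6761.

p = 0.4064, q = -2.7037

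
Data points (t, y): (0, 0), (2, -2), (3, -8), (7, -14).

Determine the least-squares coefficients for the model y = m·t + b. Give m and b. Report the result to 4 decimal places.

m = -2.0769, b = 0.2308

Entries of MᵀM: Σt·t = 62, Σt = 12, Σ1 = 4.
Moment sums: Σt·y = -126, Σy = -24.
So MᵀM·[m, b]ᵀ = Mᵀy: [[62, 12]; [12, 4]]·[m, b]ᵀ = [-126, -24]ᵀ.
Δ = 62·4 − 12² = 104.
m = ((-126)·4 − 12·(-24))/104 = -27/13; b = (62·(-24) − 12·(-126))/104 = 3/13.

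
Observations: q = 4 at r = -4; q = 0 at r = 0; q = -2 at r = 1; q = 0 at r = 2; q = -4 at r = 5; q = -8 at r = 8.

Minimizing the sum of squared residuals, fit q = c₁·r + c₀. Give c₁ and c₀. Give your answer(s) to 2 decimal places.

The normal system XᵀX·[c₁, c₀]ᵀ = Xᵀq is [[110, 12]; [12, 6]]·[c₁, c₀]ᵀ = [-102, -10]ᵀ.
Eliminating c₀: 6·(row 1) − 12·(row 2) gives 516·c₁ = 6·(-102) − 12·(-10) = -492, so c₁ = -41/43.
Then c₀ = ((-10) − 12·(-41/43))/6 = 31/129.

c₁ = -0.95, c₀ = 0.24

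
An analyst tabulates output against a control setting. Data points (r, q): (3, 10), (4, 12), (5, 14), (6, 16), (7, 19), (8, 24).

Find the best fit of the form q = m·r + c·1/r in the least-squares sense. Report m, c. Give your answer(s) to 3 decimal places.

Sums needed: Σr·r = 199, Σr·1/r = 6, Σ1/r·1/r = 195749/705600.
Right-hand side: Σr·q = 569, Σ1/r·q = 613/35.
Eliminating c: (195749/705600)·(row 1) − 6·(row 2) gives (13552451/705600)·m = (195749/705600)·569 − 6·(613/35) = 37232701/705600, so m = 3384791/1232041.
Then c = ((613/35) − 6·(3384791/1232041))/(195749/705600) = 4576320/1232041.

m = 2.747, c = 3.714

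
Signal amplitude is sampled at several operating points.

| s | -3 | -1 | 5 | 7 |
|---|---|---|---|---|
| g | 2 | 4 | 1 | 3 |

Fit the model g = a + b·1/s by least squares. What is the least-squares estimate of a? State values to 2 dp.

The normal system MᵀM·[a, b]ᵀ = Mᵀg is [[4, -104/105]; [-104/105, 12916/11025]]·[a, b]ᵀ = [10, -424/105]ᵀ.
Eliminating b: (12916/11025)·(row 1) − (-104/105)·(row 2) gives (13616/3675)·a = (12916/11025)·10 − (-104/105)·(-424/105) = 1736/225, so a = 10633/5106.
Then b = ((-424/105) − (-104/105)·(10633/5106))/(12916/11025) = -1435/851.

a = 2.08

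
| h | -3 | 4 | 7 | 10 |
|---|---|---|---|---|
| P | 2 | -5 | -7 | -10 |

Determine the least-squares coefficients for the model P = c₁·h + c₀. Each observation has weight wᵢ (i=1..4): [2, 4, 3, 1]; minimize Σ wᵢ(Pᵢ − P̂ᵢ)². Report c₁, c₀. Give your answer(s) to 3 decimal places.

Entries of MᵀWM: Σwᵢ·h·h = 329, Σwᵢ·h = 41, Σwᵢ·1 = 10.
Moment sums: Σwᵢ·h·P = -339, Σwᵢ·P = -47.
Normal equations: [[329, 41]; [41, 10]]·[c₁, c₀]ᵀ = [-339, -47]ᵀ.
Δ = 329·10 − 41² = 1609.
c₁ = ((-339)·10 − 41·(-47))/1609 = -1463/1609; c₀ = (329·(-47) − 41·(-339))/1609 = -1564/1609.

c₁ = -0.909, c₀ = -0.972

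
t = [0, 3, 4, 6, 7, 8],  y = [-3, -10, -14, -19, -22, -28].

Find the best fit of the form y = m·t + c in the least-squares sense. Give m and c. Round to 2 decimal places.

m = -3.00, c = -2.00

Forming AᵀA = [[174, 28]; [28, 6]] and Aᵀy = [-578, -96]ᵀ gives AᵀA·[m, c]ᵀ = Aᵀy.
Eliminating c: 6·(row 1) − 28·(row 2) gives 260·m = 6·(-578) − 28·(-96) = -780, so m = -3.
Then c = ((-96) − 28·(-3))/6 = -2.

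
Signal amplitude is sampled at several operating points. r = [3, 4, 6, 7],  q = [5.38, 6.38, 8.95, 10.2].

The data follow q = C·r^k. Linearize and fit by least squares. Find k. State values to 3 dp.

k = 0.765

With ln qᵢ as the transformed response and ln rᵢ as the regressor:
Sums: Σln r = 6.2226, Σ(ln r)² = 10.1257, Σln q = 8.0499, Σln r·ln q = 12.8637.
Normal system: [[10.1257, 6.2226]; [6.2226, 4]]·[k, ln C]ᵀ = [12.8637, 8.0499]ᵀ.
Solving (det = 1.7825): k = 0.76514, ln C = 0.82219.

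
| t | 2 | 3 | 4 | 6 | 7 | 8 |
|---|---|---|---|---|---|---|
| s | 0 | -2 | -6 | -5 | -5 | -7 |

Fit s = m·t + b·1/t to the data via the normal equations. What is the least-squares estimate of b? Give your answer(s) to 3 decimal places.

The normal system AᵀA·[m, b]ᵀ = Aᵀs is [[178, 6]; [6, 13757/28224]]·[m, b]ᵀ = [-151, -257/56]ᵀ.
Eliminating b: (13757/28224)·(row 1) − 6·(row 2) gives (716341/14112)·m = (13757/28224)·(-151) − 6·(-257/56) = -1300139/28224, so m = -1300139/1432682.
Then b = ((-257/56) − 6·(-1300139/1432682))/(13757/28224) = 1257480/716341.

b = 1.755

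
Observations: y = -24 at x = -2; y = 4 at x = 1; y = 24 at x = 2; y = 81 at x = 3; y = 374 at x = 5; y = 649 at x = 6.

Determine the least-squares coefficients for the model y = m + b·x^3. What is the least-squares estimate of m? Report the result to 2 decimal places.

The normal system MᵀM·[m, b]ᵀ = Mᵀy is [[6, 369]; [369, 63139]]·[m, b]ᵀ = [1108, 189509]ᵀ.
Eliminating b: 63139·(row 1) − 369·(row 2) gives 242673·m = 63139·1108 − 369·189509 = 29191, so m = 29191/242673.
Then b = (189509 − 369·(29191/242673))/63139 = 242734/80891.

m = 0.12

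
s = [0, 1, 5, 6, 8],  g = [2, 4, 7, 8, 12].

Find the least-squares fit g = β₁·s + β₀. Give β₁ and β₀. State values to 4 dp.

β₁ = 1.1087, β₀ = 2.1652

The normal system XᵀX·[β₁, β₀]ᵀ = Xᵀg is [[126, 20]; [20, 5]]·[β₁, β₀]ᵀ = [183, 33]ᵀ.
det = 126·5 − 20² = 230.
β₁ = (183·5 − 20·33)/230 = 51/46; β₀ = (126·33 − 20·183)/230 = 249/115.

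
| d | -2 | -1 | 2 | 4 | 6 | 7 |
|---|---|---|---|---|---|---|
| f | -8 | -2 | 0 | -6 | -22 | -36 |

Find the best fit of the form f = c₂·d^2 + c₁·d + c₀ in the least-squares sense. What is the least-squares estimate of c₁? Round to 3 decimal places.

c₁ = 2.339

Compute the Gram sums: Σd^2·d^2 = 3986, Σd^2·d = 622, Σd^2 = 110, Σd·d = 110, Σd = 16, Σ1 = 6.
Right-hand side: Σd^2·f = -2686, Σd·f = -390, Σf = -74.
Solving the 3×3 system (Gaussian elimination) gives c₂ = -19639/18435, c₁ = 43112/18435, c₀ = 5906/6145.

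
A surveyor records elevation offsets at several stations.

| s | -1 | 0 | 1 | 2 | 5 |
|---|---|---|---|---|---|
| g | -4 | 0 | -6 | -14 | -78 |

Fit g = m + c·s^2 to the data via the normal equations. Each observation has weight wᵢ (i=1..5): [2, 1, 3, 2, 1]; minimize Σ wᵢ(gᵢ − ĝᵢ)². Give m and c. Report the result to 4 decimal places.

m = -1.7811, c = -3.0518

Forming AᵀWA = [[9, 38]; [38, 662]] and AᵀWg = [-132, -2088]ᵀ gives AᵀWA·[m, c]ᵀ = AᵀWg.
det = 9·662 − 38² = 4514.
m = ((-132)·662 − 38·(-2088))/4514 = -4020/2257; c = (9·(-2088) − 38·(-132))/4514 = -6888/2257.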